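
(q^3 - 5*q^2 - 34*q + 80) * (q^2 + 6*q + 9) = q^5 + q^4 - 55*q^3 - 169*q^2 + 174*q + 720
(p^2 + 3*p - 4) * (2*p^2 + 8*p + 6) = 2*p^4 + 14*p^3 + 22*p^2 - 14*p - 24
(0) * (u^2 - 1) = 0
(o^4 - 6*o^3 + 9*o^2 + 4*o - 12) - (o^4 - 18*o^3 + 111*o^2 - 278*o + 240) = 12*o^3 - 102*o^2 + 282*o - 252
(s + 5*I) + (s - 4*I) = 2*s + I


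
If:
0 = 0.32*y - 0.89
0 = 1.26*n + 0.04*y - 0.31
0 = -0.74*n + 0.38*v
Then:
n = 0.16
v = 0.31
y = 2.78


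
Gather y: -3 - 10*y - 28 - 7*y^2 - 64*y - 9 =-7*y^2 - 74*y - 40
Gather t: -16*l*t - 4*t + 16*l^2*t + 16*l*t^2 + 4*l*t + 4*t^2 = t^2*(16*l + 4) + t*(16*l^2 - 12*l - 4)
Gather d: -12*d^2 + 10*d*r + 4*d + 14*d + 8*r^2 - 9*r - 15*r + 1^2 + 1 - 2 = -12*d^2 + d*(10*r + 18) + 8*r^2 - 24*r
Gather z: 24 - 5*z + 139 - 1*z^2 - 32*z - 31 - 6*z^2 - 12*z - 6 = -7*z^2 - 49*z + 126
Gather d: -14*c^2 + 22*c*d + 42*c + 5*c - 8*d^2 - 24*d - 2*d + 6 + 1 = -14*c^2 + 47*c - 8*d^2 + d*(22*c - 26) + 7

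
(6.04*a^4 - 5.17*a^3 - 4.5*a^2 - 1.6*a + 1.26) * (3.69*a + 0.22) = 22.2876*a^5 - 17.7485*a^4 - 17.7424*a^3 - 6.894*a^2 + 4.2974*a + 0.2772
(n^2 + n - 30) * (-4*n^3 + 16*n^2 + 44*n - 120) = -4*n^5 + 12*n^4 + 180*n^3 - 556*n^2 - 1440*n + 3600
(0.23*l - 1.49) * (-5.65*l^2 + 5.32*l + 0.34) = -1.2995*l^3 + 9.6421*l^2 - 7.8486*l - 0.5066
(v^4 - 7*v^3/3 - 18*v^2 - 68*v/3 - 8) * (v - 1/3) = v^5 - 8*v^4/3 - 155*v^3/9 - 50*v^2/3 - 4*v/9 + 8/3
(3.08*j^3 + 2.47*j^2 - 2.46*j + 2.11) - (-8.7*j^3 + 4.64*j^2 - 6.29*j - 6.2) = 11.78*j^3 - 2.17*j^2 + 3.83*j + 8.31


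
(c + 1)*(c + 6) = c^2 + 7*c + 6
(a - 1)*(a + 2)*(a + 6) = a^3 + 7*a^2 + 4*a - 12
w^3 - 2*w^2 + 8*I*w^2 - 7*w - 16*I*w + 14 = (w - 2)*(w + I)*(w + 7*I)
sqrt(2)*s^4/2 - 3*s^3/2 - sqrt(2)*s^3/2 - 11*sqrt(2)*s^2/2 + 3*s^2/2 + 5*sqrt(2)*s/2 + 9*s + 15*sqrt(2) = (s - 3)*(s - 5*sqrt(2)/2)*(s + sqrt(2))*(sqrt(2)*s/2 + sqrt(2))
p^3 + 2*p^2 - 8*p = p*(p - 2)*(p + 4)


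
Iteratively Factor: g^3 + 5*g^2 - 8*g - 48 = (g - 3)*(g^2 + 8*g + 16) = (g - 3)*(g + 4)*(g + 4)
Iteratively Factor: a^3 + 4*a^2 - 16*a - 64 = (a + 4)*(a^2 - 16) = (a - 4)*(a + 4)*(a + 4)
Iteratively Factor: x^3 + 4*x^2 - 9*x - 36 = (x + 3)*(x^2 + x - 12) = (x + 3)*(x + 4)*(x - 3)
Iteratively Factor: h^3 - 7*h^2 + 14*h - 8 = (h - 2)*(h^2 - 5*h + 4) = (h - 2)*(h - 1)*(h - 4)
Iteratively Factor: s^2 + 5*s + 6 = (s + 2)*(s + 3)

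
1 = 1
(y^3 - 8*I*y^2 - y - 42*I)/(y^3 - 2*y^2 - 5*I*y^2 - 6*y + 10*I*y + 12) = (y^2 - 5*I*y + 14)/(y^2 - 2*y*(1 + I) + 4*I)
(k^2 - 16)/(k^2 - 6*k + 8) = (k + 4)/(k - 2)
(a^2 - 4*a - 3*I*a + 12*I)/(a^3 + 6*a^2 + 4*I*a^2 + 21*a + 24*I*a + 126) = (a - 4)/(a^2 + a*(6 + 7*I) + 42*I)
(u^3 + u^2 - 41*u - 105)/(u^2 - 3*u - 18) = (u^2 - 2*u - 35)/(u - 6)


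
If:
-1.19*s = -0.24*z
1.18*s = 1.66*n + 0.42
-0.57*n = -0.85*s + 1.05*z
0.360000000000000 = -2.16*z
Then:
No Solution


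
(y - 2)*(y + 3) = y^2 + y - 6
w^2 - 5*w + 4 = (w - 4)*(w - 1)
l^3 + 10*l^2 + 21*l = l*(l + 3)*(l + 7)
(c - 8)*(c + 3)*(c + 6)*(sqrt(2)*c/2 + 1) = sqrt(2)*c^4/2 + sqrt(2)*c^3/2 + c^3 - 27*sqrt(2)*c^2 + c^2 - 72*sqrt(2)*c - 54*c - 144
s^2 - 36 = (s - 6)*(s + 6)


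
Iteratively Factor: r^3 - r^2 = (r)*(r^2 - r) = r^2*(r - 1)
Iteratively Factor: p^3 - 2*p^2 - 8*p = (p + 2)*(p^2 - 4*p) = p*(p + 2)*(p - 4)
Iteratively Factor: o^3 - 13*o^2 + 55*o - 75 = (o - 5)*(o^2 - 8*o + 15) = (o - 5)^2*(o - 3)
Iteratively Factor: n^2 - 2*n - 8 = (n - 4)*(n + 2)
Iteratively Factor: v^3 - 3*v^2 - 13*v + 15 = (v + 3)*(v^2 - 6*v + 5) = (v - 1)*(v + 3)*(v - 5)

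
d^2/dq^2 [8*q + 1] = 0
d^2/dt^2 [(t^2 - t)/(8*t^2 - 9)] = 2*(-64*t^3 + 216*t^2 - 216*t + 81)/(512*t^6 - 1728*t^4 + 1944*t^2 - 729)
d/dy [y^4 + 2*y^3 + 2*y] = 4*y^3 + 6*y^2 + 2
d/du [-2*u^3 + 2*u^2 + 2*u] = -6*u^2 + 4*u + 2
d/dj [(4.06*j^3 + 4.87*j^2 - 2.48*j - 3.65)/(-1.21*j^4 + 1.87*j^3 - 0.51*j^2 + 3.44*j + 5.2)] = (4.9126*j^6 + 11.7854*j^5 - 20.1799*j^4 + 19.542*j^3 + 99.3005*j^2 + 46.925*j - 0.340000000000002)/(1.4641*j^8 - 4.5254*j^7 + 4.7311*j^6 - 10.2322*j^5 + 0.541700000000001*j^4 + 15.9392*j^3 + 6.5296*j^2 + 35.776*j + 27.04)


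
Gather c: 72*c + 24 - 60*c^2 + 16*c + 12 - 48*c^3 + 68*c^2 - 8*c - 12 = -48*c^3 + 8*c^2 + 80*c + 24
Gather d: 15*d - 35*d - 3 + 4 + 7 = 8 - 20*d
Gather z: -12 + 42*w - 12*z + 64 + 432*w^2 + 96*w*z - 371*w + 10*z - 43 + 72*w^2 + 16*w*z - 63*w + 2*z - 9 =504*w^2 + 112*w*z - 392*w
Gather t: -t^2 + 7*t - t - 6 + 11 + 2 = -t^2 + 6*t + 7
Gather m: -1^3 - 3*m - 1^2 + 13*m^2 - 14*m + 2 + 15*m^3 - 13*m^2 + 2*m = 15*m^3 - 15*m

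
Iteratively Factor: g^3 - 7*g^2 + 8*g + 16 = (g + 1)*(g^2 - 8*g + 16) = (g - 4)*(g + 1)*(g - 4)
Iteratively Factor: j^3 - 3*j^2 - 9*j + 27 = (j - 3)*(j^2 - 9) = (j - 3)*(j + 3)*(j - 3)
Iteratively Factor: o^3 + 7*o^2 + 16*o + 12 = (o + 3)*(o^2 + 4*o + 4) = (o + 2)*(o + 3)*(o + 2)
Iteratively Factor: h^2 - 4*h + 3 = (h - 3)*(h - 1)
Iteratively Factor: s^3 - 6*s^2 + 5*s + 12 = (s + 1)*(s^2 - 7*s + 12) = (s - 3)*(s + 1)*(s - 4)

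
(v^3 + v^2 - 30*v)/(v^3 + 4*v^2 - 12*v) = (v - 5)/(v - 2)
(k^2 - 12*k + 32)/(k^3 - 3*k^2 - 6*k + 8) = (k - 8)/(k^2 + k - 2)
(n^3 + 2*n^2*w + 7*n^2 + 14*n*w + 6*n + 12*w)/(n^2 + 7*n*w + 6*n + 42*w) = (n^2 + 2*n*w + n + 2*w)/(n + 7*w)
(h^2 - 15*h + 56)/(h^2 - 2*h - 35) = (h - 8)/(h + 5)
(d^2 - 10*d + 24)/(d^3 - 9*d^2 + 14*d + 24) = 1/(d + 1)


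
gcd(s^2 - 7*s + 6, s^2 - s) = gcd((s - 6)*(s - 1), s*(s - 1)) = s - 1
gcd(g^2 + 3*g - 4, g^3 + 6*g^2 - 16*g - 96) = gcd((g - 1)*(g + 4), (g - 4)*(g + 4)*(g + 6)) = g + 4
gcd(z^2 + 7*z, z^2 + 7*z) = z^2 + 7*z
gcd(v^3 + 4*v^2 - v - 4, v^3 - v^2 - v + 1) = v^2 - 1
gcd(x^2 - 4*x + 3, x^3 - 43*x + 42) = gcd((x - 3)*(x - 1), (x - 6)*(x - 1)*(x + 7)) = x - 1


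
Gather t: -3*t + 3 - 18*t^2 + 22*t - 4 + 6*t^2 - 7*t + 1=-12*t^2 + 12*t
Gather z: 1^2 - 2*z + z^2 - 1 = z^2 - 2*z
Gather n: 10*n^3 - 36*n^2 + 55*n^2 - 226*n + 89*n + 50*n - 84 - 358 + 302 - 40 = 10*n^3 + 19*n^2 - 87*n - 180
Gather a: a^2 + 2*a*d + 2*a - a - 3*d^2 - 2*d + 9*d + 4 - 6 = a^2 + a*(2*d + 1) - 3*d^2 + 7*d - 2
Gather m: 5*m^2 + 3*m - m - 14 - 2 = 5*m^2 + 2*m - 16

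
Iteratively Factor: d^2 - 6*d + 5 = (d - 1)*(d - 5)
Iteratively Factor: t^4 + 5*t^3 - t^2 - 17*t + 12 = (t - 1)*(t^3 + 6*t^2 + 5*t - 12) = (t - 1)*(t + 3)*(t^2 + 3*t - 4) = (t - 1)^2*(t + 3)*(t + 4)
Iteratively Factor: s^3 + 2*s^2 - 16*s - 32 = (s + 2)*(s^2 - 16) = (s + 2)*(s + 4)*(s - 4)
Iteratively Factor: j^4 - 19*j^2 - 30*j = (j - 5)*(j^3 + 5*j^2 + 6*j) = j*(j - 5)*(j^2 + 5*j + 6) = j*(j - 5)*(j + 3)*(j + 2)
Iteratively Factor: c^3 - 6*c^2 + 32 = (c - 4)*(c^2 - 2*c - 8) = (c - 4)*(c + 2)*(c - 4)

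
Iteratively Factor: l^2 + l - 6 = (l - 2)*(l + 3)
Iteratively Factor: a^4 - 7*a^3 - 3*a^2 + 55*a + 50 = (a + 2)*(a^3 - 9*a^2 + 15*a + 25) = (a - 5)*(a + 2)*(a^2 - 4*a - 5) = (a - 5)^2*(a + 2)*(a + 1)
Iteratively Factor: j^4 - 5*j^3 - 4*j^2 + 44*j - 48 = (j - 4)*(j^3 - j^2 - 8*j + 12) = (j - 4)*(j - 2)*(j^2 + j - 6) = (j - 4)*(j - 2)^2*(j + 3)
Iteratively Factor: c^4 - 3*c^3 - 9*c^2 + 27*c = (c)*(c^3 - 3*c^2 - 9*c + 27) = c*(c + 3)*(c^2 - 6*c + 9) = c*(c - 3)*(c + 3)*(c - 3)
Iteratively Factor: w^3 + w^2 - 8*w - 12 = (w - 3)*(w^2 + 4*w + 4) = (w - 3)*(w + 2)*(w + 2)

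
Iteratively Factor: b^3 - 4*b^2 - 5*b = (b - 5)*(b^2 + b) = b*(b - 5)*(b + 1)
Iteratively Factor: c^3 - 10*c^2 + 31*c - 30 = (c - 5)*(c^2 - 5*c + 6) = (c - 5)*(c - 3)*(c - 2)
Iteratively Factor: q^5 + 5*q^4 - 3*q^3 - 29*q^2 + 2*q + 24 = (q - 2)*(q^4 + 7*q^3 + 11*q^2 - 7*q - 12) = (q - 2)*(q + 3)*(q^3 + 4*q^2 - q - 4) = (q - 2)*(q + 1)*(q + 3)*(q^2 + 3*q - 4) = (q - 2)*(q - 1)*(q + 1)*(q + 3)*(q + 4)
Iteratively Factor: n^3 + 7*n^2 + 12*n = (n)*(n^2 + 7*n + 12) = n*(n + 4)*(n + 3)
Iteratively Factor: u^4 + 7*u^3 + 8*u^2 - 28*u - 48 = (u + 4)*(u^3 + 3*u^2 - 4*u - 12) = (u + 2)*(u + 4)*(u^2 + u - 6) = (u - 2)*(u + 2)*(u + 4)*(u + 3)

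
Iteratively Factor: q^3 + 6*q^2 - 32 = (q + 4)*(q^2 + 2*q - 8) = (q + 4)^2*(q - 2)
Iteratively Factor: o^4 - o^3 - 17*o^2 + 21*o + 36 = (o + 4)*(o^3 - 5*o^2 + 3*o + 9) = (o - 3)*(o + 4)*(o^2 - 2*o - 3) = (o - 3)*(o + 1)*(o + 4)*(o - 3)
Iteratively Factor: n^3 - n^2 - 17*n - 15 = (n + 3)*(n^2 - 4*n - 5) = (n - 5)*(n + 3)*(n + 1)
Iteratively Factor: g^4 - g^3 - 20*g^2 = (g)*(g^3 - g^2 - 20*g) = g*(g - 5)*(g^2 + 4*g) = g*(g - 5)*(g + 4)*(g)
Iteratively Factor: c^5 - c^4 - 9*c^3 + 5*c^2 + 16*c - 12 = (c - 1)*(c^4 - 9*c^2 - 4*c + 12) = (c - 1)^2*(c^3 + c^2 - 8*c - 12) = (c - 1)^2*(c + 2)*(c^2 - c - 6) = (c - 1)^2*(c + 2)^2*(c - 3)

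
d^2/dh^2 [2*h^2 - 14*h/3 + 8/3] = 4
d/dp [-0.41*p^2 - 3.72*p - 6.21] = -0.82*p - 3.72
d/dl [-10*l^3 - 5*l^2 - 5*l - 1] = -30*l^2 - 10*l - 5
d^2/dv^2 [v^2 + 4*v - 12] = 2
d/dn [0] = 0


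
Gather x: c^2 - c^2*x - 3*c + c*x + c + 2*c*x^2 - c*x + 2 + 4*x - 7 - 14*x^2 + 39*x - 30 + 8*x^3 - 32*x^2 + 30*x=c^2 - 2*c + 8*x^3 + x^2*(2*c - 46) + x*(73 - c^2) - 35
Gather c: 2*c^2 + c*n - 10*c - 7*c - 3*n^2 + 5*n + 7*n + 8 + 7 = 2*c^2 + c*(n - 17) - 3*n^2 + 12*n + 15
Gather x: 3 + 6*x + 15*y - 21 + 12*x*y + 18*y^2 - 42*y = x*(12*y + 6) + 18*y^2 - 27*y - 18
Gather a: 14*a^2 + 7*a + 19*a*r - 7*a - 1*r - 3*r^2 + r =14*a^2 + 19*a*r - 3*r^2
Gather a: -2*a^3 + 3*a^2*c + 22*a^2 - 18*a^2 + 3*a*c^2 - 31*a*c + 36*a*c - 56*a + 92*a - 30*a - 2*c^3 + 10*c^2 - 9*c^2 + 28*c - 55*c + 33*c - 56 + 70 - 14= -2*a^3 + a^2*(3*c + 4) + a*(3*c^2 + 5*c + 6) - 2*c^3 + c^2 + 6*c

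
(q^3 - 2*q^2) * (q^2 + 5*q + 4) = q^5 + 3*q^4 - 6*q^3 - 8*q^2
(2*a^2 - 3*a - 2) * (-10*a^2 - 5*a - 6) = -20*a^4 + 20*a^3 + 23*a^2 + 28*a + 12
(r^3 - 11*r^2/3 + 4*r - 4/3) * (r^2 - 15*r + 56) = r^5 - 56*r^4/3 + 115*r^3 - 800*r^2/3 + 244*r - 224/3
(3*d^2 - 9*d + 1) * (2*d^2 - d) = 6*d^4 - 21*d^3 + 11*d^2 - d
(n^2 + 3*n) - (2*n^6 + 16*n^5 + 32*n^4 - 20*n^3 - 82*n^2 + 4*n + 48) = -2*n^6 - 16*n^5 - 32*n^4 + 20*n^3 + 83*n^2 - n - 48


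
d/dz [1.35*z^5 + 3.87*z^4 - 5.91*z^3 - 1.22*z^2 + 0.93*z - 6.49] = 6.75*z^4 + 15.48*z^3 - 17.73*z^2 - 2.44*z + 0.93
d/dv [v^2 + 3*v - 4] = 2*v + 3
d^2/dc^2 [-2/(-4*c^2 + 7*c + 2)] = 4*(16*c^2 - 28*c - (8*c - 7)^2 - 8)/(-4*c^2 + 7*c + 2)^3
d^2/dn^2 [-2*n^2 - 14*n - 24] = -4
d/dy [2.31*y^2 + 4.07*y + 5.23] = 4.62*y + 4.07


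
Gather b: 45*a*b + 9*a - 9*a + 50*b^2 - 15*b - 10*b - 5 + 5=50*b^2 + b*(45*a - 25)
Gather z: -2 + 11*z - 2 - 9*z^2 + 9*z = -9*z^2 + 20*z - 4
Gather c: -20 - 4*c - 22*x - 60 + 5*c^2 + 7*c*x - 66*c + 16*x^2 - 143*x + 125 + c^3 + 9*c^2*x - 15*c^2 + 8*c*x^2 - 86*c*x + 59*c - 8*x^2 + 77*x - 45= c^3 + c^2*(9*x - 10) + c*(8*x^2 - 79*x - 11) + 8*x^2 - 88*x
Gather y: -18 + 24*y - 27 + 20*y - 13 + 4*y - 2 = 48*y - 60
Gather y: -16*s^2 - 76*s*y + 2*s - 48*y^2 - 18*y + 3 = -16*s^2 + 2*s - 48*y^2 + y*(-76*s - 18) + 3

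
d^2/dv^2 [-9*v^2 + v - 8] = -18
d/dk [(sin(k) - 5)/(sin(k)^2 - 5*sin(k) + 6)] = (10*sin(k) + cos(k)^2 - 20)*cos(k)/(sin(k)^2 - 5*sin(k) + 6)^2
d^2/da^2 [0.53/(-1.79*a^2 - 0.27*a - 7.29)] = (3.396346*a^2 + 0.512298*a - 0.53*(3.58*a + 0.27)*(7.16*a + 0.54) + 13.832046)/(1.79*a^2 + 0.27*a + 7.29)^3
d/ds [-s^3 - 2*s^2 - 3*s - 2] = -3*s^2 - 4*s - 3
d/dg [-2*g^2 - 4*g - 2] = -4*g - 4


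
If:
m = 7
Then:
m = 7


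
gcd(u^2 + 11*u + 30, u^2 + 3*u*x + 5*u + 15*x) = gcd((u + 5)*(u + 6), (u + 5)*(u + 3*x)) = u + 5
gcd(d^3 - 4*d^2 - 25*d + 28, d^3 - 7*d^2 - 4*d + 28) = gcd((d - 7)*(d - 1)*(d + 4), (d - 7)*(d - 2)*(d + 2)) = d - 7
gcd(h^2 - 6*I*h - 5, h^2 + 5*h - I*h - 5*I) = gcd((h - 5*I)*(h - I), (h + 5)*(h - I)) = h - I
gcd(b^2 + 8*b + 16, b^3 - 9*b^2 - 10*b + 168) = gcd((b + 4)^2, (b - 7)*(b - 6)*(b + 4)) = b + 4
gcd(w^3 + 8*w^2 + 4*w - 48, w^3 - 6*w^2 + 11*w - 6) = w - 2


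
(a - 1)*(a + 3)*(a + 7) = a^3 + 9*a^2 + 11*a - 21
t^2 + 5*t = t*(t + 5)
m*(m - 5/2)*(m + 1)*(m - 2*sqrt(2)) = m^4 - 2*sqrt(2)*m^3 - 3*m^3/2 - 5*m^2/2 + 3*sqrt(2)*m^2 + 5*sqrt(2)*m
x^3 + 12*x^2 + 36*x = x*(x + 6)^2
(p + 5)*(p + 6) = p^2 + 11*p + 30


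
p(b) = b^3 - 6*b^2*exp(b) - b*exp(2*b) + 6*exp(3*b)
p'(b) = -6*b^2*exp(b) + 3*b^2 - 2*b*exp(2*b) - 12*b*exp(b) + 18*exp(3*b) - exp(2*b)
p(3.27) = 105373.04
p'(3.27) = 319961.48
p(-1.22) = -4.19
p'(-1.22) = 6.74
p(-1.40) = -5.47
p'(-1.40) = 7.50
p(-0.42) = 1.11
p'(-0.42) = 8.18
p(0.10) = 7.91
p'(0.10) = 21.47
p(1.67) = 768.07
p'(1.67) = 2388.83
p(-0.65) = -0.57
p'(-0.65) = 6.66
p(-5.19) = -140.70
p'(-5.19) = 80.26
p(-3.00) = -29.68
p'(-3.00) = 26.12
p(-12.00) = -1728.01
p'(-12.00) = 432.00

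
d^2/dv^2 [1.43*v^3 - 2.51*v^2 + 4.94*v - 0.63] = 8.58*v - 5.02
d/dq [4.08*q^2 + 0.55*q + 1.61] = 8.16*q + 0.55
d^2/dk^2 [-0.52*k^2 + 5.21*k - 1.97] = -1.04000000000000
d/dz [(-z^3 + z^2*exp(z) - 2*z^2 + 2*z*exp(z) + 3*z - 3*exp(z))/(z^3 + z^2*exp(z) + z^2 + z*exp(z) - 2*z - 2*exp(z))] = (2*z^3*exp(z) + 8*z^2*exp(z) + z^2 + 2*z*exp(z) - exp(2*z) - 12*exp(z))/(z^4 + 2*z^3*exp(z) + 4*z^3 + z^2*exp(2*z) + 8*z^2*exp(z) + 4*z^2 + 4*z*exp(2*z) + 8*z*exp(z) + 4*exp(2*z))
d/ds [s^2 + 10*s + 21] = 2*s + 10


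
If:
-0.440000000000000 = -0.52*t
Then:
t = 0.85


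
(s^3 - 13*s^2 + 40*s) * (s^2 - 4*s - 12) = s^5 - 17*s^4 + 80*s^3 - 4*s^2 - 480*s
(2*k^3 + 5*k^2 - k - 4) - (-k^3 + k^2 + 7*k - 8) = 3*k^3 + 4*k^2 - 8*k + 4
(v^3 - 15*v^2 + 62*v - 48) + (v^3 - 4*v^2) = 2*v^3 - 19*v^2 + 62*v - 48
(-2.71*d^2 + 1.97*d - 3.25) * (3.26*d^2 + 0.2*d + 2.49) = -8.8346*d^4 + 5.8802*d^3 - 16.9489*d^2 + 4.2553*d - 8.0925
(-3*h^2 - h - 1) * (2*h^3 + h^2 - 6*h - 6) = -6*h^5 - 5*h^4 + 15*h^3 + 23*h^2 + 12*h + 6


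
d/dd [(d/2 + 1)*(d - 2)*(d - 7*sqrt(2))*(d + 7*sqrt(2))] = 2*d*(d^2 - 51)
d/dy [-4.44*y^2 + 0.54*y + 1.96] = 0.54 - 8.88*y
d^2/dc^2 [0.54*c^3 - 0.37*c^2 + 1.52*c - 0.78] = 3.24*c - 0.74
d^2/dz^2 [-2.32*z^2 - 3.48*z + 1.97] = -4.64000000000000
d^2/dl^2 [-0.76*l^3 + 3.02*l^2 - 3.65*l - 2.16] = 6.04 - 4.56*l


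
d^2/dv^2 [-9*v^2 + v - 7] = -18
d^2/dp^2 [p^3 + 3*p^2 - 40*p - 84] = 6*p + 6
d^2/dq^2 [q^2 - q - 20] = 2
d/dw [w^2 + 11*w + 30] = 2*w + 11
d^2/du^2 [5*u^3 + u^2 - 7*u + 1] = 30*u + 2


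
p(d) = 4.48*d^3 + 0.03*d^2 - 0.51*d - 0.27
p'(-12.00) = 1934.13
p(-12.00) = -7731.27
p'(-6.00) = 482.97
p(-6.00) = -963.81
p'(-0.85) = 9.15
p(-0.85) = -2.57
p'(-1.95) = 50.48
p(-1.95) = -32.38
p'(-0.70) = 6.03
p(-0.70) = -1.43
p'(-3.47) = 161.11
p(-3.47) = -185.32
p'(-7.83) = 823.01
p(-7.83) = -2145.06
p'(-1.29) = 21.78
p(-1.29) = -9.18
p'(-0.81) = 8.26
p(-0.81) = -2.22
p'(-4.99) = 333.85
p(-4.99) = -553.62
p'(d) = 13.44*d^2 + 0.06*d - 0.51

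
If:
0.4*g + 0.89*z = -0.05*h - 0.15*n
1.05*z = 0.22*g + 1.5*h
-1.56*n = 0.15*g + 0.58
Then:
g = 0.147442632952581 - 2.44551401552385*z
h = 1.0586753889435*z - 0.0216249194997119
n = 0.235145578415754*z - 0.385972048040312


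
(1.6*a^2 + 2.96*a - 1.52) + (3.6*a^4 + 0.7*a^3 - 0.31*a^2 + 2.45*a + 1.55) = 3.6*a^4 + 0.7*a^3 + 1.29*a^2 + 5.41*a + 0.03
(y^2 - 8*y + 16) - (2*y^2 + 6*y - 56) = -y^2 - 14*y + 72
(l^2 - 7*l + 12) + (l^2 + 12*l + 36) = 2*l^2 + 5*l + 48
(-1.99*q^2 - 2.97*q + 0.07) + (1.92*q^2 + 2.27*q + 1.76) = -0.0700000000000001*q^2 - 0.7*q + 1.83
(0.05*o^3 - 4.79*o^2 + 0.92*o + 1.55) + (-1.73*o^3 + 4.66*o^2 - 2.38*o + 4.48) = -1.68*o^3 - 0.13*o^2 - 1.46*o + 6.03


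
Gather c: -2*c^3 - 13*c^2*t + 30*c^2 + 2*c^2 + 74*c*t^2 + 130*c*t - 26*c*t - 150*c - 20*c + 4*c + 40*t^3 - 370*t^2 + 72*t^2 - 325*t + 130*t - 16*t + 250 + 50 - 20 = -2*c^3 + c^2*(32 - 13*t) + c*(74*t^2 + 104*t - 166) + 40*t^3 - 298*t^2 - 211*t + 280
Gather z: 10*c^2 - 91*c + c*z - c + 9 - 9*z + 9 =10*c^2 - 92*c + z*(c - 9) + 18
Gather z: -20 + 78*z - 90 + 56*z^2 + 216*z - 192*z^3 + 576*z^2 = -192*z^3 + 632*z^2 + 294*z - 110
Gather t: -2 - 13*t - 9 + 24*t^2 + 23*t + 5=24*t^2 + 10*t - 6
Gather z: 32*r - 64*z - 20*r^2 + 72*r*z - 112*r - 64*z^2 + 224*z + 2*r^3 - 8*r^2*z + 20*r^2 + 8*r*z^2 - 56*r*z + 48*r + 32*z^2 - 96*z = 2*r^3 - 32*r + z^2*(8*r - 32) + z*(-8*r^2 + 16*r + 64)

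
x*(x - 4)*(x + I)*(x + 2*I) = x^4 - 4*x^3 + 3*I*x^3 - 2*x^2 - 12*I*x^2 + 8*x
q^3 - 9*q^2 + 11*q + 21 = (q - 7)*(q - 3)*(q + 1)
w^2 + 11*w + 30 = (w + 5)*(w + 6)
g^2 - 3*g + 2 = (g - 2)*(g - 1)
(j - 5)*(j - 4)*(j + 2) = j^3 - 7*j^2 + 2*j + 40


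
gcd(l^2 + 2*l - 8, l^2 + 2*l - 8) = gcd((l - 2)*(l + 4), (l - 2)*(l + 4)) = l^2 + 2*l - 8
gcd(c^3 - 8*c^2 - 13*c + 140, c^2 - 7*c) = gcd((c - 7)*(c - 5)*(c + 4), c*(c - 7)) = c - 7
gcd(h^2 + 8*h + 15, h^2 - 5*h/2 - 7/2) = 1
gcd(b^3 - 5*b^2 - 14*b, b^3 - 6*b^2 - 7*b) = b^2 - 7*b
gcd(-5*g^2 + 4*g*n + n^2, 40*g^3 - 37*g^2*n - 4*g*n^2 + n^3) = 5*g^2 - 4*g*n - n^2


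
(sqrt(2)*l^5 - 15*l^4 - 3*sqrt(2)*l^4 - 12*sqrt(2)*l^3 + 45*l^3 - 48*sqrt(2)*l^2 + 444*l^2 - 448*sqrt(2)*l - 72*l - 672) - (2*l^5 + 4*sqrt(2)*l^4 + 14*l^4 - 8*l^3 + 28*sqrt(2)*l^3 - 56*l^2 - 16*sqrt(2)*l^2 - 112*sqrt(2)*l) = -2*l^5 + sqrt(2)*l^5 - 29*l^4 - 7*sqrt(2)*l^4 - 40*sqrt(2)*l^3 + 53*l^3 - 32*sqrt(2)*l^2 + 500*l^2 - 336*sqrt(2)*l - 72*l - 672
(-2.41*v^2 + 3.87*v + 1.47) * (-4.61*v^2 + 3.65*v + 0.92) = 11.1101*v^4 - 26.6372*v^3 + 5.1316*v^2 + 8.9259*v + 1.3524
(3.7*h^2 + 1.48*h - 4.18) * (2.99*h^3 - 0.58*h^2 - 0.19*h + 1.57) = 11.063*h^5 + 2.2792*h^4 - 14.0596*h^3 + 7.9522*h^2 + 3.1178*h - 6.5626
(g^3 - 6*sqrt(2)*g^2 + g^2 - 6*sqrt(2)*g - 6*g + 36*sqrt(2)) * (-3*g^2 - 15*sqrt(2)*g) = -3*g^5 - 3*g^4 + 3*sqrt(2)*g^4 + 3*sqrt(2)*g^3 + 198*g^3 - 18*sqrt(2)*g^2 + 180*g^2 - 1080*g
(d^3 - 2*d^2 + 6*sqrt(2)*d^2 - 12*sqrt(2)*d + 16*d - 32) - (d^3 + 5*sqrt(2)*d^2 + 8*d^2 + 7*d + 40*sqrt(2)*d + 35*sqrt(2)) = -10*d^2 + sqrt(2)*d^2 - 52*sqrt(2)*d + 9*d - 35*sqrt(2) - 32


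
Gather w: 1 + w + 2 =w + 3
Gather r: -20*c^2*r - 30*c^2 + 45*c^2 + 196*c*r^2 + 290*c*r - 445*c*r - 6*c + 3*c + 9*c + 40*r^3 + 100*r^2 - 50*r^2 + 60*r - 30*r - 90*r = 15*c^2 + 6*c + 40*r^3 + r^2*(196*c + 50) + r*(-20*c^2 - 155*c - 60)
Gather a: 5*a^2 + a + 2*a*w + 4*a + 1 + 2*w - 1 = 5*a^2 + a*(2*w + 5) + 2*w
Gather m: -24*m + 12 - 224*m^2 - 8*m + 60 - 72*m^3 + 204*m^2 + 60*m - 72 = -72*m^3 - 20*m^2 + 28*m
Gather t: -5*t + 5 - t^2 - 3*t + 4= -t^2 - 8*t + 9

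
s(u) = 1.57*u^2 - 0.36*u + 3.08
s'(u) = 3.14*u - 0.36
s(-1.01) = 5.05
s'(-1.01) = -3.53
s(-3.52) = 23.80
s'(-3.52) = -11.41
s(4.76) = 36.94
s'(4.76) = 14.59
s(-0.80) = 4.37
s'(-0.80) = -2.87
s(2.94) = 15.59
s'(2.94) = 8.87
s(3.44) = 20.42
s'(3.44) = 10.44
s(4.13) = 28.37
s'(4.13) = 12.61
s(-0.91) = 4.71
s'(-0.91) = -3.22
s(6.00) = 57.44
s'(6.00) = 18.48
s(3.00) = 16.13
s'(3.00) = 9.06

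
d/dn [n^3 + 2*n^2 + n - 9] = 3*n^2 + 4*n + 1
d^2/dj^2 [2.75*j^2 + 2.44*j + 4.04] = 5.50000000000000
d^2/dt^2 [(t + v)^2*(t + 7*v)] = 6*t + 18*v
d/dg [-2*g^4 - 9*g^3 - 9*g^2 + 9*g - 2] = -8*g^3 - 27*g^2 - 18*g + 9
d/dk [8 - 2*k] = -2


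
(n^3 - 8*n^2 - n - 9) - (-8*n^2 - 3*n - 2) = n^3 + 2*n - 7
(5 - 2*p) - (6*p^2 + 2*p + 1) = -6*p^2 - 4*p + 4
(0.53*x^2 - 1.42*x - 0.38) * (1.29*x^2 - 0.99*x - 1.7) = 0.6837*x^4 - 2.3565*x^3 + 0.0145999999999999*x^2 + 2.7902*x + 0.646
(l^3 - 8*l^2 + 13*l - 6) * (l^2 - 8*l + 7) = l^5 - 16*l^4 + 84*l^3 - 166*l^2 + 139*l - 42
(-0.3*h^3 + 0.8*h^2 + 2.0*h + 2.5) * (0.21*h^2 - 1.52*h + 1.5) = -0.063*h^5 + 0.624*h^4 - 1.246*h^3 - 1.315*h^2 - 0.8*h + 3.75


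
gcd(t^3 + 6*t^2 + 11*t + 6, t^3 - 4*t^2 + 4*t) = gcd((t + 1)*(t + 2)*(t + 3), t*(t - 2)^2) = 1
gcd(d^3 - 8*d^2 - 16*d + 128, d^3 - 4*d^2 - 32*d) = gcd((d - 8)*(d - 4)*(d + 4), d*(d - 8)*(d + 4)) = d^2 - 4*d - 32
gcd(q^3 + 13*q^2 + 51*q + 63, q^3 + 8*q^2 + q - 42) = q^2 + 10*q + 21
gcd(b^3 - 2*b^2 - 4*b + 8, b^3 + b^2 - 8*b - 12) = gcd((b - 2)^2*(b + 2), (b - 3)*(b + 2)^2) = b + 2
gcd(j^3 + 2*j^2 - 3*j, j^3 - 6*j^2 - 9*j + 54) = j + 3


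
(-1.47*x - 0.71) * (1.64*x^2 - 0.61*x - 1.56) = -2.4108*x^3 - 0.2677*x^2 + 2.7263*x + 1.1076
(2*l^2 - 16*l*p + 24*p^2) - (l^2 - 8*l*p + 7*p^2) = l^2 - 8*l*p + 17*p^2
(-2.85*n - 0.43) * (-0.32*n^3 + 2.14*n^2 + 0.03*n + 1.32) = 0.912*n^4 - 5.9614*n^3 - 1.0057*n^2 - 3.7749*n - 0.5676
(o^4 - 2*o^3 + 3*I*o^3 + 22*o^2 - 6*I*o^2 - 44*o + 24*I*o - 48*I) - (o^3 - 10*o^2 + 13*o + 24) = o^4 - 3*o^3 + 3*I*o^3 + 32*o^2 - 6*I*o^2 - 57*o + 24*I*o - 24 - 48*I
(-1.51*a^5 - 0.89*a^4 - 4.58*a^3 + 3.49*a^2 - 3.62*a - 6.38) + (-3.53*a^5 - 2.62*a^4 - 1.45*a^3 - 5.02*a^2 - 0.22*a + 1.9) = -5.04*a^5 - 3.51*a^4 - 6.03*a^3 - 1.53*a^2 - 3.84*a - 4.48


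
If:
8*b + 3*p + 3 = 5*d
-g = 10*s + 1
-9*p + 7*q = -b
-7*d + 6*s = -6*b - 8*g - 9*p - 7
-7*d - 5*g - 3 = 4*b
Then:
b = -59*s/79 - 27/79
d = 598*s/79 + 38/79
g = -10*s - 1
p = 1154*s/79 + 169/237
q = 10445*s/553 + 534/553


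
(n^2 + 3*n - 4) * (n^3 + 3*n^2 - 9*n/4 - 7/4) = n^5 + 6*n^4 + 11*n^3/4 - 41*n^2/2 + 15*n/4 + 7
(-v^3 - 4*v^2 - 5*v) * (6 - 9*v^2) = 9*v^5 + 36*v^4 + 39*v^3 - 24*v^2 - 30*v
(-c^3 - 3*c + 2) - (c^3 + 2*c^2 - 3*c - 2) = -2*c^3 - 2*c^2 + 4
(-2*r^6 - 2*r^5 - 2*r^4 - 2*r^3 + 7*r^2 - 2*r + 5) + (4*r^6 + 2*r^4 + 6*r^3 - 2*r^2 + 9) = 2*r^6 - 2*r^5 + 4*r^3 + 5*r^2 - 2*r + 14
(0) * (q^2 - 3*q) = 0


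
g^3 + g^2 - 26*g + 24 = (g - 4)*(g - 1)*(g + 6)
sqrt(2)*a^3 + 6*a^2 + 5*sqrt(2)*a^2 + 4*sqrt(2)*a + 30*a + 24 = (a + 4)*(a + 3*sqrt(2))*(sqrt(2)*a + sqrt(2))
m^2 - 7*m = m*(m - 7)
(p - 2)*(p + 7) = p^2 + 5*p - 14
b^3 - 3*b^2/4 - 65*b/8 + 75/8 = (b - 5/2)*(b - 5/4)*(b + 3)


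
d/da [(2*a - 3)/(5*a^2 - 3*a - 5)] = (-10*a^2 + 30*a - 19)/(25*a^4 - 30*a^3 - 41*a^2 + 30*a + 25)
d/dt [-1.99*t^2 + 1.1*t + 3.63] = 1.1 - 3.98*t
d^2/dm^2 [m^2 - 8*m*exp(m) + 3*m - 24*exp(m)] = -8*m*exp(m) - 40*exp(m) + 2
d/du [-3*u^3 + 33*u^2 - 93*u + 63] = -9*u^2 + 66*u - 93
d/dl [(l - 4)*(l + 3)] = 2*l - 1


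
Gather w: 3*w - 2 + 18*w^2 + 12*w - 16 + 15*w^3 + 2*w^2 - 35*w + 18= 15*w^3 + 20*w^2 - 20*w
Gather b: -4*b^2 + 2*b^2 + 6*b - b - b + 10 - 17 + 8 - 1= -2*b^2 + 4*b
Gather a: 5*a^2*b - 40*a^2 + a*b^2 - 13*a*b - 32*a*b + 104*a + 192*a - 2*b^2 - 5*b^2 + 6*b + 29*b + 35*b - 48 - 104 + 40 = a^2*(5*b - 40) + a*(b^2 - 45*b + 296) - 7*b^2 + 70*b - 112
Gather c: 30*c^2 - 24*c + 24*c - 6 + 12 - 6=30*c^2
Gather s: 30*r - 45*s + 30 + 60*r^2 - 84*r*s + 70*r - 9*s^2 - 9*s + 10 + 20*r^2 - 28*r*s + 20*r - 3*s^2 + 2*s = 80*r^2 + 120*r - 12*s^2 + s*(-112*r - 52) + 40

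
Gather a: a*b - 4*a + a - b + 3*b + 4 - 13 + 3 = a*(b - 3) + 2*b - 6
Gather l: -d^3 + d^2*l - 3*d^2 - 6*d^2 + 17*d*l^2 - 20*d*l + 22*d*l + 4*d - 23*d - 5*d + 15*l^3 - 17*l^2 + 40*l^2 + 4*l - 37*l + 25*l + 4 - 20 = -d^3 - 9*d^2 - 24*d + 15*l^3 + l^2*(17*d + 23) + l*(d^2 + 2*d - 8) - 16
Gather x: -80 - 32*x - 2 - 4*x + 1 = -36*x - 81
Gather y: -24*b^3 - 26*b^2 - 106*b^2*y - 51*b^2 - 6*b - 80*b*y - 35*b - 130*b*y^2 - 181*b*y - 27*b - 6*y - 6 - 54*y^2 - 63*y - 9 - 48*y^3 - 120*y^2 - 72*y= -24*b^3 - 77*b^2 - 68*b - 48*y^3 + y^2*(-130*b - 174) + y*(-106*b^2 - 261*b - 141) - 15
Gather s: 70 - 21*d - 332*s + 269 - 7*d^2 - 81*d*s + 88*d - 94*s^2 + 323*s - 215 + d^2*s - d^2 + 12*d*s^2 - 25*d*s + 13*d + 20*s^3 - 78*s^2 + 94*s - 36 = -8*d^2 + 80*d + 20*s^3 + s^2*(12*d - 172) + s*(d^2 - 106*d + 85) + 88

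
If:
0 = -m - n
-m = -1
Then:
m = 1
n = -1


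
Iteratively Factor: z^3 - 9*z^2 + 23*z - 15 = (z - 5)*(z^2 - 4*z + 3) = (z - 5)*(z - 1)*(z - 3)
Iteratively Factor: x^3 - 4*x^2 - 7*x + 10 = (x - 1)*(x^2 - 3*x - 10) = (x - 1)*(x + 2)*(x - 5)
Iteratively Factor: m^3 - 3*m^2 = (m)*(m^2 - 3*m) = m*(m - 3)*(m)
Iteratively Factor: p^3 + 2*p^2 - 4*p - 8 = (p + 2)*(p^2 - 4) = (p - 2)*(p + 2)*(p + 2)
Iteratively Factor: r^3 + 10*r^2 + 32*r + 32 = (r + 4)*(r^2 + 6*r + 8) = (r + 4)^2*(r + 2)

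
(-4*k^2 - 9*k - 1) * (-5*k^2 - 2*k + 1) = 20*k^4 + 53*k^3 + 19*k^2 - 7*k - 1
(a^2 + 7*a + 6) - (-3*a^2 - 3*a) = 4*a^2 + 10*a + 6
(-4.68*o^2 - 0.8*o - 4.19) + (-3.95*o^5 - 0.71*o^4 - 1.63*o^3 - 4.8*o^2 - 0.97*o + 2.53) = -3.95*o^5 - 0.71*o^4 - 1.63*o^3 - 9.48*o^2 - 1.77*o - 1.66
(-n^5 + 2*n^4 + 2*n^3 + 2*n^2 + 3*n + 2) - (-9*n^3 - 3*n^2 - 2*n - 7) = -n^5 + 2*n^4 + 11*n^3 + 5*n^2 + 5*n + 9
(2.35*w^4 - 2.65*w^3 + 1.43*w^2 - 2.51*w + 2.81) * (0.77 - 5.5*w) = -12.925*w^5 + 16.3845*w^4 - 9.9055*w^3 + 14.9061*w^2 - 17.3877*w + 2.1637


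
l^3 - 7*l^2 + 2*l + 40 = (l - 5)*(l - 4)*(l + 2)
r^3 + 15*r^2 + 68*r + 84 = (r + 2)*(r + 6)*(r + 7)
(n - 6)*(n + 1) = n^2 - 5*n - 6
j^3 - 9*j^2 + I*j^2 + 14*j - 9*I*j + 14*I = (j - 7)*(j - 2)*(j + I)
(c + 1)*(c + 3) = c^2 + 4*c + 3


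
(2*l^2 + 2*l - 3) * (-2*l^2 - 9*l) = -4*l^4 - 22*l^3 - 12*l^2 + 27*l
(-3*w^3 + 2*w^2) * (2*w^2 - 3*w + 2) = -6*w^5 + 13*w^4 - 12*w^3 + 4*w^2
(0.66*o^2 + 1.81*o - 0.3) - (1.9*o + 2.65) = 0.66*o^2 - 0.0899999999999999*o - 2.95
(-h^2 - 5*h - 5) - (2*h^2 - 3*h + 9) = -3*h^2 - 2*h - 14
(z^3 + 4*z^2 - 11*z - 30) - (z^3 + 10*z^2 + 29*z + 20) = -6*z^2 - 40*z - 50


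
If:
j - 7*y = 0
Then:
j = 7*y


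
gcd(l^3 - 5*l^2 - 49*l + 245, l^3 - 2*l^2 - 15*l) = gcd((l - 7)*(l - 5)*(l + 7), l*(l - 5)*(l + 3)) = l - 5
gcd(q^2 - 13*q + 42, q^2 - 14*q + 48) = q - 6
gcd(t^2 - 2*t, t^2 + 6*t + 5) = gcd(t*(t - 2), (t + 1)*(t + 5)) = 1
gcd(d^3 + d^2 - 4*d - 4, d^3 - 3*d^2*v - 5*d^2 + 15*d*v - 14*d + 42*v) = d + 2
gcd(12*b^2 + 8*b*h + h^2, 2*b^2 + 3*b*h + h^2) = 2*b + h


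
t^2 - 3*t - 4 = (t - 4)*(t + 1)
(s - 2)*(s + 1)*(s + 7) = s^3 + 6*s^2 - 9*s - 14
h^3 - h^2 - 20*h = h*(h - 5)*(h + 4)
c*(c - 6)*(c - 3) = c^3 - 9*c^2 + 18*c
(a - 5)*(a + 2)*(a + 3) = a^3 - 19*a - 30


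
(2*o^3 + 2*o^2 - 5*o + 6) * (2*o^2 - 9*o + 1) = 4*o^5 - 14*o^4 - 26*o^3 + 59*o^2 - 59*o + 6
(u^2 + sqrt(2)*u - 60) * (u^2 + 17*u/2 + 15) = u^4 + sqrt(2)*u^3 + 17*u^3/2 - 45*u^2 + 17*sqrt(2)*u^2/2 - 510*u + 15*sqrt(2)*u - 900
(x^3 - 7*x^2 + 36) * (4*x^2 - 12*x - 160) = 4*x^5 - 40*x^4 - 76*x^3 + 1264*x^2 - 432*x - 5760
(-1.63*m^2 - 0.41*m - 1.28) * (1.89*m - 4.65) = -3.0807*m^3 + 6.8046*m^2 - 0.5127*m + 5.952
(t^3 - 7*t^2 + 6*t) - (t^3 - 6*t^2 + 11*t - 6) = -t^2 - 5*t + 6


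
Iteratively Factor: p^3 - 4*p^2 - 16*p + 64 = (p - 4)*(p^2 - 16) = (p - 4)^2*(p + 4)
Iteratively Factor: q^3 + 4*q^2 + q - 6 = (q + 2)*(q^2 + 2*q - 3) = (q - 1)*(q + 2)*(q + 3)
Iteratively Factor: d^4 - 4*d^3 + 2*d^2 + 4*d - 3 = (d - 1)*(d^3 - 3*d^2 - d + 3) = (d - 1)*(d + 1)*(d^2 - 4*d + 3) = (d - 1)^2*(d + 1)*(d - 3)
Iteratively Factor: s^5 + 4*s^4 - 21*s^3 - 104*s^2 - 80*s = (s + 1)*(s^4 + 3*s^3 - 24*s^2 - 80*s) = s*(s + 1)*(s^3 + 3*s^2 - 24*s - 80) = s*(s - 5)*(s + 1)*(s^2 + 8*s + 16) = s*(s - 5)*(s + 1)*(s + 4)*(s + 4)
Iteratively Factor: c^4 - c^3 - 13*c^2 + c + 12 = (c - 4)*(c^3 + 3*c^2 - c - 3) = (c - 4)*(c - 1)*(c^2 + 4*c + 3) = (c - 4)*(c - 1)*(c + 3)*(c + 1)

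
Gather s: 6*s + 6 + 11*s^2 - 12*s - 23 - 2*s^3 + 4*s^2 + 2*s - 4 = -2*s^3 + 15*s^2 - 4*s - 21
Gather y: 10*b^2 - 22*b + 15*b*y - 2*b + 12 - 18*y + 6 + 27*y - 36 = 10*b^2 - 24*b + y*(15*b + 9) - 18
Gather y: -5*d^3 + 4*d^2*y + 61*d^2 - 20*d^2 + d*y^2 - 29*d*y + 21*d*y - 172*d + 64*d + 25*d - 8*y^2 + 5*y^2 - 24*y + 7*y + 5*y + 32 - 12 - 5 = -5*d^3 + 41*d^2 - 83*d + y^2*(d - 3) + y*(4*d^2 - 8*d - 12) + 15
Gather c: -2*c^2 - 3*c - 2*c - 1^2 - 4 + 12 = -2*c^2 - 5*c + 7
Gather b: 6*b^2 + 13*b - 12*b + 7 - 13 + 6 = 6*b^2 + b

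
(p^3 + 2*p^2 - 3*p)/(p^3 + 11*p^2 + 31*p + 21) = p*(p - 1)/(p^2 + 8*p + 7)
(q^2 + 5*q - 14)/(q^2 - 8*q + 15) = (q^2 + 5*q - 14)/(q^2 - 8*q + 15)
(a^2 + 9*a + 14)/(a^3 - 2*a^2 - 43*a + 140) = (a + 2)/(a^2 - 9*a + 20)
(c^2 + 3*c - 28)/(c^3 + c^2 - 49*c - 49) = (c - 4)/(c^2 - 6*c - 7)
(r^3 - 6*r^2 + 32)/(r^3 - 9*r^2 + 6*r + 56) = (r - 4)/(r - 7)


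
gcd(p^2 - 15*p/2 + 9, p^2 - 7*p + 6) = p - 6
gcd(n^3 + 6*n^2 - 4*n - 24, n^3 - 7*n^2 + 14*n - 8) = n - 2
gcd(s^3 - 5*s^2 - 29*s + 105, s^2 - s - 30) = s + 5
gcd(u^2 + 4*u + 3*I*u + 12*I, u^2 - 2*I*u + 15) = u + 3*I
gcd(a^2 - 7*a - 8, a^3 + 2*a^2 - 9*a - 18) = 1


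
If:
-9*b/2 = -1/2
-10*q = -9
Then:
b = 1/9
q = 9/10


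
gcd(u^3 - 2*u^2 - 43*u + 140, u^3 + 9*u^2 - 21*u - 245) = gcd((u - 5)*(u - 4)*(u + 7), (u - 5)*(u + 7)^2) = u^2 + 2*u - 35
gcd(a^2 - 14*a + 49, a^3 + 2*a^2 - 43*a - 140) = a - 7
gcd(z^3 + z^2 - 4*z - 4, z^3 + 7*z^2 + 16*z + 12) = z + 2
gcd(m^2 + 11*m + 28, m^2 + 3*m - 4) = m + 4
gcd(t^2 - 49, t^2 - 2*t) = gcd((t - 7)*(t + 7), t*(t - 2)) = 1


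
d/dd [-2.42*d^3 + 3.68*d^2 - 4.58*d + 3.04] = -7.26*d^2 + 7.36*d - 4.58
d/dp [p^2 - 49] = 2*p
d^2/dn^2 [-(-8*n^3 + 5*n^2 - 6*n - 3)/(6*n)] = 8/3 + n^(-3)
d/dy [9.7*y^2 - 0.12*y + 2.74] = 19.4*y - 0.12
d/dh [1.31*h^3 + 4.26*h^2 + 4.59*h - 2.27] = 3.93*h^2 + 8.52*h + 4.59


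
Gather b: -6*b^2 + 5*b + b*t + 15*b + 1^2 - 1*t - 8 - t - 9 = -6*b^2 + b*(t + 20) - 2*t - 16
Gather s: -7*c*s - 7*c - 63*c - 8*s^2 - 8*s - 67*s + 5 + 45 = -70*c - 8*s^2 + s*(-7*c - 75) + 50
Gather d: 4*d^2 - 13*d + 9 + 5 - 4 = 4*d^2 - 13*d + 10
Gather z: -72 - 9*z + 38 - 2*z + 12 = -11*z - 22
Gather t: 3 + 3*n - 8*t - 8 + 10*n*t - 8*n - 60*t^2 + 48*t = -5*n - 60*t^2 + t*(10*n + 40) - 5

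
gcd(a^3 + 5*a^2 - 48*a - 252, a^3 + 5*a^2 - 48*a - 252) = a^3 + 5*a^2 - 48*a - 252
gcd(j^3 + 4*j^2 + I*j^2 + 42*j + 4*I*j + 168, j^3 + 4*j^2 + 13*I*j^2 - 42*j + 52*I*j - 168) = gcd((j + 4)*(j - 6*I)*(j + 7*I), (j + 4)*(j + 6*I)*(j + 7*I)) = j^2 + j*(4 + 7*I) + 28*I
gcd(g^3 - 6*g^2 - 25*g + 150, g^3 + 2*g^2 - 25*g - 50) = g^2 - 25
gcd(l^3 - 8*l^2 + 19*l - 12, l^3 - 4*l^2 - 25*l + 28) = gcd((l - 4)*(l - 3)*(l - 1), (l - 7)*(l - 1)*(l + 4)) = l - 1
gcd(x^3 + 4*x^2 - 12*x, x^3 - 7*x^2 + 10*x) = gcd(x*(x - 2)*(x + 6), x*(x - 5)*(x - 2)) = x^2 - 2*x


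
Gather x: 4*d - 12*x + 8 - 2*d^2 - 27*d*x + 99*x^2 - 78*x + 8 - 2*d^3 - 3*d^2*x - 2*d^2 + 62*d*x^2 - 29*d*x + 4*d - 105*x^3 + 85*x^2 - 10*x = -2*d^3 - 4*d^2 + 8*d - 105*x^3 + x^2*(62*d + 184) + x*(-3*d^2 - 56*d - 100) + 16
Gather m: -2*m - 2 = -2*m - 2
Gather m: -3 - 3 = -6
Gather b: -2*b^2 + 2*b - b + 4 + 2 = -2*b^2 + b + 6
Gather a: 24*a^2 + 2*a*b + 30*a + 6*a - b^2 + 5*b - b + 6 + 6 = 24*a^2 + a*(2*b + 36) - b^2 + 4*b + 12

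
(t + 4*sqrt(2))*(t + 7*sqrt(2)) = t^2 + 11*sqrt(2)*t + 56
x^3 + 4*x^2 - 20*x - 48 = (x - 4)*(x + 2)*(x + 6)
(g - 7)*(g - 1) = g^2 - 8*g + 7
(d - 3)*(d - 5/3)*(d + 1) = d^3 - 11*d^2/3 + d/3 + 5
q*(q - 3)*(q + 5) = q^3 + 2*q^2 - 15*q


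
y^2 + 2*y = y*(y + 2)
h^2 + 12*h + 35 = (h + 5)*(h + 7)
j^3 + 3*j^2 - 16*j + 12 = (j - 2)*(j - 1)*(j + 6)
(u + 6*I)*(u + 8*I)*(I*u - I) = I*u^3 - 14*u^2 - I*u^2 + 14*u - 48*I*u + 48*I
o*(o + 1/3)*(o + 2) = o^3 + 7*o^2/3 + 2*o/3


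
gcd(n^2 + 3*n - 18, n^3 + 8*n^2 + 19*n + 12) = 1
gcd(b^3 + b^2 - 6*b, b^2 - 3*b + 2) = b - 2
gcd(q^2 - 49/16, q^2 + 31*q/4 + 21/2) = q + 7/4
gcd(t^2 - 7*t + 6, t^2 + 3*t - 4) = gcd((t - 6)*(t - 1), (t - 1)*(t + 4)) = t - 1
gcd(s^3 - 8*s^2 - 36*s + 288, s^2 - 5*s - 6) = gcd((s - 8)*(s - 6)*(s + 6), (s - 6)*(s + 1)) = s - 6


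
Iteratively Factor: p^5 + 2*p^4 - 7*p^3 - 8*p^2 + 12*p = (p)*(p^4 + 2*p^3 - 7*p^2 - 8*p + 12) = p*(p + 3)*(p^3 - p^2 - 4*p + 4) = p*(p + 2)*(p + 3)*(p^2 - 3*p + 2) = p*(p - 2)*(p + 2)*(p + 3)*(p - 1)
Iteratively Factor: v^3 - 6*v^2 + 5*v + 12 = (v - 4)*(v^2 - 2*v - 3) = (v - 4)*(v + 1)*(v - 3)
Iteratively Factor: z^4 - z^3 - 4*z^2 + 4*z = (z)*(z^3 - z^2 - 4*z + 4) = z*(z + 2)*(z^2 - 3*z + 2) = z*(z - 1)*(z + 2)*(z - 2)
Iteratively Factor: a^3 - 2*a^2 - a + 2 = (a - 2)*(a^2 - 1) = (a - 2)*(a + 1)*(a - 1)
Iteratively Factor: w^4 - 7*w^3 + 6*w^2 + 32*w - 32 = (w - 4)*(w^3 - 3*w^2 - 6*w + 8) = (w - 4)*(w - 1)*(w^2 - 2*w - 8) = (w - 4)*(w - 1)*(w + 2)*(w - 4)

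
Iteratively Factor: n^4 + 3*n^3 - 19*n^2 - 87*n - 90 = (n + 3)*(n^3 - 19*n - 30) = (n + 2)*(n + 3)*(n^2 - 2*n - 15) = (n - 5)*(n + 2)*(n + 3)*(n + 3)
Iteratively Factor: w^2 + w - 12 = (w - 3)*(w + 4)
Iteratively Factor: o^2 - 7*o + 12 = (o - 3)*(o - 4)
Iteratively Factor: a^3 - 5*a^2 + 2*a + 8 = (a - 4)*(a^2 - a - 2) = (a - 4)*(a - 2)*(a + 1)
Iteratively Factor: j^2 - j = (j - 1)*(j)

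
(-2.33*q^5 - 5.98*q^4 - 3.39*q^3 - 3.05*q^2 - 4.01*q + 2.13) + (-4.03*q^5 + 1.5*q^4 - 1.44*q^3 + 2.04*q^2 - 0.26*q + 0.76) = -6.36*q^5 - 4.48*q^4 - 4.83*q^3 - 1.01*q^2 - 4.27*q + 2.89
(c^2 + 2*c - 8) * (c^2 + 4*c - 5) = c^4 + 6*c^3 - 5*c^2 - 42*c + 40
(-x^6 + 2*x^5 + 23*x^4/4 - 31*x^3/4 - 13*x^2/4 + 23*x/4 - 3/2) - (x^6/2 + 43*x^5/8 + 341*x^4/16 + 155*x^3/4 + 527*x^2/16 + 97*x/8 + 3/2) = -3*x^6/2 - 27*x^5/8 - 249*x^4/16 - 93*x^3/2 - 579*x^2/16 - 51*x/8 - 3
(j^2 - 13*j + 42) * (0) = 0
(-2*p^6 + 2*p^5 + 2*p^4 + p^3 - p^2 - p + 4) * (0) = 0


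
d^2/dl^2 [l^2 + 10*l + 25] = 2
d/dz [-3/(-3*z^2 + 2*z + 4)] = 6*(1 - 3*z)/(-3*z^2 + 2*z + 4)^2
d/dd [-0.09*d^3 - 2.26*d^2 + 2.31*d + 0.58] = -0.27*d^2 - 4.52*d + 2.31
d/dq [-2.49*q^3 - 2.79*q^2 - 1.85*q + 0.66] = -7.47*q^2 - 5.58*q - 1.85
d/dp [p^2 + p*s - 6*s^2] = 2*p + s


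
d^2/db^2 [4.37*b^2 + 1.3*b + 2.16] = 8.74000000000000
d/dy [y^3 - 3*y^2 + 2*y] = 3*y^2 - 6*y + 2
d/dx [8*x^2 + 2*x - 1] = 16*x + 2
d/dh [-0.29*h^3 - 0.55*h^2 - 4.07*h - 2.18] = -0.87*h^2 - 1.1*h - 4.07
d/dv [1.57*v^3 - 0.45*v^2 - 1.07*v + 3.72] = 4.71*v^2 - 0.9*v - 1.07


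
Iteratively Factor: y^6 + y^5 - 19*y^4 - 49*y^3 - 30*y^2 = (y + 2)*(y^5 - y^4 - 17*y^3 - 15*y^2) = y*(y + 2)*(y^4 - y^3 - 17*y^2 - 15*y) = y^2*(y + 2)*(y^3 - y^2 - 17*y - 15) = y^2*(y + 2)*(y + 3)*(y^2 - 4*y - 5) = y^2*(y + 1)*(y + 2)*(y + 3)*(y - 5)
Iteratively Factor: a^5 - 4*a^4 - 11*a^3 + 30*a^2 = (a)*(a^4 - 4*a^3 - 11*a^2 + 30*a) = a*(a - 2)*(a^3 - 2*a^2 - 15*a) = a^2*(a - 2)*(a^2 - 2*a - 15) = a^2*(a - 2)*(a + 3)*(a - 5)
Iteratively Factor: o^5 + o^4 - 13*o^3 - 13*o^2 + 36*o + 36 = (o + 1)*(o^4 - 13*o^2 + 36) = (o + 1)*(o + 3)*(o^3 - 3*o^2 - 4*o + 12) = (o + 1)*(o + 2)*(o + 3)*(o^2 - 5*o + 6) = (o - 3)*(o + 1)*(o + 2)*(o + 3)*(o - 2)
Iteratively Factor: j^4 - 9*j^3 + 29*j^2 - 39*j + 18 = (j - 1)*(j^3 - 8*j^2 + 21*j - 18) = (j - 3)*(j - 1)*(j^2 - 5*j + 6) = (j - 3)^2*(j - 1)*(j - 2)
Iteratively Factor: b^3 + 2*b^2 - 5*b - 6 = (b - 2)*(b^2 + 4*b + 3) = (b - 2)*(b + 3)*(b + 1)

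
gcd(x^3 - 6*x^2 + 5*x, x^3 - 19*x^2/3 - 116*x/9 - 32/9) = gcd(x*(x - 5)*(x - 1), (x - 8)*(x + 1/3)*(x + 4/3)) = 1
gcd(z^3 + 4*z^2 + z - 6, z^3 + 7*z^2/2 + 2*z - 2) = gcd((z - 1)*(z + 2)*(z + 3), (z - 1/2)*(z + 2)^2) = z + 2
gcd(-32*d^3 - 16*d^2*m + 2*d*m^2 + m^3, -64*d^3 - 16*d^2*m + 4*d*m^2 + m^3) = 16*d^2 - m^2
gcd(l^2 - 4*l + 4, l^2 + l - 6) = l - 2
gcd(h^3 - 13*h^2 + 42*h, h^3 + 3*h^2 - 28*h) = h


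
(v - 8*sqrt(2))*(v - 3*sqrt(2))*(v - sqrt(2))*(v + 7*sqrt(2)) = v^4 - 5*sqrt(2)*v^3 - 98*v^2 + 442*sqrt(2)*v - 672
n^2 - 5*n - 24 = (n - 8)*(n + 3)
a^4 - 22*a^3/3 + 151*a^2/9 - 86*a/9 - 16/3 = (a - 3)*(a - 8/3)*(a - 2)*(a + 1/3)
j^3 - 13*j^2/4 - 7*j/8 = j*(j - 7/2)*(j + 1/4)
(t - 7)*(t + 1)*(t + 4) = t^3 - 2*t^2 - 31*t - 28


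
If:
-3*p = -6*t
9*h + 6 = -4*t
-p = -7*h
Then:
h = -6/23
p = -42/23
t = -21/23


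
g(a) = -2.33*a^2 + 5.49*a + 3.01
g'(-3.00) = 19.47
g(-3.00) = -34.43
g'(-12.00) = 61.41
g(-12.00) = -398.39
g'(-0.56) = 8.10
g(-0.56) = -0.80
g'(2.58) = -6.53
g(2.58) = 1.66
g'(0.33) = 3.95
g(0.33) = 4.57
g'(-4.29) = 25.48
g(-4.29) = -63.42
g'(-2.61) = 17.65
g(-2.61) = -27.19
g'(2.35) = -5.46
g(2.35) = 3.04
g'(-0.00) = 5.49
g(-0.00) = 3.01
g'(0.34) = 3.91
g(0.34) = 4.61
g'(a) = 5.49 - 4.66*a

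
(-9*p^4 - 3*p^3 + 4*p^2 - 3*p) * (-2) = 18*p^4 + 6*p^3 - 8*p^2 + 6*p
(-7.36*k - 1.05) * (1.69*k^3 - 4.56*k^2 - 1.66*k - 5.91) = -12.4384*k^4 + 31.7871*k^3 + 17.0056*k^2 + 45.2406*k + 6.2055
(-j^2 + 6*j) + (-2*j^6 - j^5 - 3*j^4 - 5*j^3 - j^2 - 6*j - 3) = -2*j^6 - j^5 - 3*j^4 - 5*j^3 - 2*j^2 - 3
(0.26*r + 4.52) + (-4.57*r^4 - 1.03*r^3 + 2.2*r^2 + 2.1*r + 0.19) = -4.57*r^4 - 1.03*r^3 + 2.2*r^2 + 2.36*r + 4.71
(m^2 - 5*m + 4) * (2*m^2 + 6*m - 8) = 2*m^4 - 4*m^3 - 30*m^2 + 64*m - 32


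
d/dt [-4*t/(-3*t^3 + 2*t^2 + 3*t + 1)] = 4*(-6*t^3 + 2*t^2 - 1)/(9*t^6 - 12*t^5 - 14*t^4 + 6*t^3 + 13*t^2 + 6*t + 1)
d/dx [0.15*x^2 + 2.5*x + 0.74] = 0.3*x + 2.5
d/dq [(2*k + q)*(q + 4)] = 2*k + 2*q + 4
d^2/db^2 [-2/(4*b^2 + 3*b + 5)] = 4*(16*b^2 + 12*b - (8*b + 3)^2 + 20)/(4*b^2 + 3*b + 5)^3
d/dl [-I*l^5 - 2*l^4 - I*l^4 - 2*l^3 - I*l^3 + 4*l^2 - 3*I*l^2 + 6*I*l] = -5*I*l^4 - 4*l^3*(2 + I) - 3*l^2*(2 + I) + 2*l*(4 - 3*I) + 6*I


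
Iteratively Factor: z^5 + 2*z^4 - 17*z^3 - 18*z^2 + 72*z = (z)*(z^4 + 2*z^3 - 17*z^2 - 18*z + 72) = z*(z - 3)*(z^3 + 5*z^2 - 2*z - 24) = z*(z - 3)*(z + 4)*(z^2 + z - 6) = z*(z - 3)*(z + 3)*(z + 4)*(z - 2)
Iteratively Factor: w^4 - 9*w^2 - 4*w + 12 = (w - 1)*(w^3 + w^2 - 8*w - 12) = (w - 3)*(w - 1)*(w^2 + 4*w + 4) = (w - 3)*(w - 1)*(w + 2)*(w + 2)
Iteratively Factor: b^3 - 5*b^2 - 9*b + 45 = (b - 5)*(b^2 - 9) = (b - 5)*(b + 3)*(b - 3)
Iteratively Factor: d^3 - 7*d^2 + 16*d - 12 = (d - 3)*(d^2 - 4*d + 4) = (d - 3)*(d - 2)*(d - 2)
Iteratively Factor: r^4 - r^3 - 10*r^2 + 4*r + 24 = (r - 3)*(r^3 + 2*r^2 - 4*r - 8) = (r - 3)*(r + 2)*(r^2 - 4) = (r - 3)*(r - 2)*(r + 2)*(r + 2)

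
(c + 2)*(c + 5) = c^2 + 7*c + 10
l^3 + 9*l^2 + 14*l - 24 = (l - 1)*(l + 4)*(l + 6)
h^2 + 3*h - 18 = (h - 3)*(h + 6)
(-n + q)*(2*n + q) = -2*n^2 + n*q + q^2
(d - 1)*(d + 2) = d^2 + d - 2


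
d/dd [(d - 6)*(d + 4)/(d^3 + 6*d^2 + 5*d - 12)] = (-d^2 + 12*d + 9)/(d^4 + 4*d^3 - 2*d^2 - 12*d + 9)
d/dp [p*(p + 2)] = 2*p + 2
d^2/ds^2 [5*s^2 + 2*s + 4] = 10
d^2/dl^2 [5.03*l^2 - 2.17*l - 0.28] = 10.0600000000000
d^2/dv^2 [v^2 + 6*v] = 2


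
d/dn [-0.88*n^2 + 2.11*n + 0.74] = 2.11 - 1.76*n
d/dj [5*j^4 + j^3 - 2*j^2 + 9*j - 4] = 20*j^3 + 3*j^2 - 4*j + 9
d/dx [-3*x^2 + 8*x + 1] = 8 - 6*x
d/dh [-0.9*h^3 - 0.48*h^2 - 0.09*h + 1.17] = -2.7*h^2 - 0.96*h - 0.09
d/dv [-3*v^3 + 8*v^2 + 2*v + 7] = -9*v^2 + 16*v + 2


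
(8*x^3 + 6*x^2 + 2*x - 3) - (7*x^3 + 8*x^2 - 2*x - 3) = x^3 - 2*x^2 + 4*x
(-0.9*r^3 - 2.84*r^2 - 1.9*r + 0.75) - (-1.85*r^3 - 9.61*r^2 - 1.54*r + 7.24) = 0.95*r^3 + 6.77*r^2 - 0.36*r - 6.49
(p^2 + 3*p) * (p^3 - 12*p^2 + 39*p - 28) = p^5 - 9*p^4 + 3*p^3 + 89*p^2 - 84*p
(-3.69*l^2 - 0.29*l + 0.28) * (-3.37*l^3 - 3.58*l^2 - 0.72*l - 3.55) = 12.4353*l^5 + 14.1875*l^4 + 2.7514*l^3 + 12.3059*l^2 + 0.8279*l - 0.994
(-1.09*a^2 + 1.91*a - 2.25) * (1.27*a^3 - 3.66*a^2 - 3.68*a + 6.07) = -1.3843*a^5 + 6.4151*a^4 - 5.8369*a^3 - 5.4101*a^2 + 19.8737*a - 13.6575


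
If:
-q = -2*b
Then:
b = q/2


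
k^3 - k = k*(k - 1)*(k + 1)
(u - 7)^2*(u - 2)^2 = u^4 - 18*u^3 + 109*u^2 - 252*u + 196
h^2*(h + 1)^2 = h^4 + 2*h^3 + h^2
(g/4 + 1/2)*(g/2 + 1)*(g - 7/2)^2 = g^4/8 - 3*g^3/8 - 47*g^2/32 + 21*g/8 + 49/8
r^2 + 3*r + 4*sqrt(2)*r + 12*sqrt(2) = (r + 3)*(r + 4*sqrt(2))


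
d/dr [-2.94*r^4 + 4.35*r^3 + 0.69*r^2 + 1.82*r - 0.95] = -11.76*r^3 + 13.05*r^2 + 1.38*r + 1.82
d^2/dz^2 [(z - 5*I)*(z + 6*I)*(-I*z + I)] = 2*I*(-3*z + 1 - I)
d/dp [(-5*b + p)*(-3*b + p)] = -8*b + 2*p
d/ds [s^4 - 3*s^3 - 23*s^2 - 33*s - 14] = 4*s^3 - 9*s^2 - 46*s - 33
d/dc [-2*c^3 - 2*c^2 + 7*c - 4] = -6*c^2 - 4*c + 7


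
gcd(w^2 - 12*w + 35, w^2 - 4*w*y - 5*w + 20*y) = w - 5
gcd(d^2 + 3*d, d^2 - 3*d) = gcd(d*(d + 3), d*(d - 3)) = d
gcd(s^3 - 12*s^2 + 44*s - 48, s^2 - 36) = s - 6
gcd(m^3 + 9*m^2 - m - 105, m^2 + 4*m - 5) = m + 5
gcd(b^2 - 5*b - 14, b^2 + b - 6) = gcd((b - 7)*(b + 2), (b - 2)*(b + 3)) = 1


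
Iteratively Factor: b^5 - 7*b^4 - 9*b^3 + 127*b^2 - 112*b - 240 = (b - 3)*(b^4 - 4*b^3 - 21*b^2 + 64*b + 80) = (b - 3)*(b + 4)*(b^3 - 8*b^2 + 11*b + 20) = (b - 3)*(b + 1)*(b + 4)*(b^2 - 9*b + 20) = (b - 4)*(b - 3)*(b + 1)*(b + 4)*(b - 5)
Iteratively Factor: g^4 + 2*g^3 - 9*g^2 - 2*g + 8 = (g - 1)*(g^3 + 3*g^2 - 6*g - 8) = (g - 1)*(g + 4)*(g^2 - g - 2) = (g - 1)*(g + 1)*(g + 4)*(g - 2)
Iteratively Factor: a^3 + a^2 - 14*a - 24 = (a + 3)*(a^2 - 2*a - 8) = (a - 4)*(a + 3)*(a + 2)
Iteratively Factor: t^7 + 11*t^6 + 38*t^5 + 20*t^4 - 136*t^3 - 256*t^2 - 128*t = (t)*(t^6 + 11*t^5 + 38*t^4 + 20*t^3 - 136*t^2 - 256*t - 128) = t*(t + 2)*(t^5 + 9*t^4 + 20*t^3 - 20*t^2 - 96*t - 64) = t*(t + 2)*(t + 4)*(t^4 + 5*t^3 - 20*t - 16) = t*(t + 2)^2*(t + 4)*(t^3 + 3*t^2 - 6*t - 8) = t*(t - 2)*(t + 2)^2*(t + 4)*(t^2 + 5*t + 4) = t*(t - 2)*(t + 2)^2*(t + 4)^2*(t + 1)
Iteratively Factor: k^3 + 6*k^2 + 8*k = (k + 4)*(k^2 + 2*k) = (k + 2)*(k + 4)*(k)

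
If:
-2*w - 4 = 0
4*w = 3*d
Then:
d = -8/3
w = -2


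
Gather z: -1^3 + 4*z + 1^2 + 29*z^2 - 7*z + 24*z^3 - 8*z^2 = 24*z^3 + 21*z^2 - 3*z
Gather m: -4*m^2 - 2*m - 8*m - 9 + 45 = -4*m^2 - 10*m + 36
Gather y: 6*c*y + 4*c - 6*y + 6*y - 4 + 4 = 6*c*y + 4*c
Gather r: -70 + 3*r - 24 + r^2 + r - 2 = r^2 + 4*r - 96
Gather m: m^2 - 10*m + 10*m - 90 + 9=m^2 - 81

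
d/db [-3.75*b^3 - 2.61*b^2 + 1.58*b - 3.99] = -11.25*b^2 - 5.22*b + 1.58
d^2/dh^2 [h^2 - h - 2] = 2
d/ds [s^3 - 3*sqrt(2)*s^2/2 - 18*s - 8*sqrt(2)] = 3*s^2 - 3*sqrt(2)*s - 18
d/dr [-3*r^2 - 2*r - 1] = -6*r - 2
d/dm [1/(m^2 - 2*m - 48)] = 2*(1 - m)/(-m^2 + 2*m + 48)^2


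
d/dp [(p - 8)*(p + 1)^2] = 3*(p - 5)*(p + 1)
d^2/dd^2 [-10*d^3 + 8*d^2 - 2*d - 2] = 16 - 60*d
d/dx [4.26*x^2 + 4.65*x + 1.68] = 8.52*x + 4.65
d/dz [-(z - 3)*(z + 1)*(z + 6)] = -3*z^2 - 8*z + 15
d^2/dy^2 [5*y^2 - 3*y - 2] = 10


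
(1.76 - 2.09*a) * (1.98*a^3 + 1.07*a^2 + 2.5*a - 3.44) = -4.1382*a^4 + 1.2485*a^3 - 3.3418*a^2 + 11.5896*a - 6.0544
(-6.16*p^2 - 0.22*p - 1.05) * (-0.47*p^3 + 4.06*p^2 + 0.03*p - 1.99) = 2.8952*p^5 - 24.9062*p^4 - 0.5845*p^3 + 7.9888*p^2 + 0.4063*p + 2.0895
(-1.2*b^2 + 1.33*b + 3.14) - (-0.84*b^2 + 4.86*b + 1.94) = -0.36*b^2 - 3.53*b + 1.2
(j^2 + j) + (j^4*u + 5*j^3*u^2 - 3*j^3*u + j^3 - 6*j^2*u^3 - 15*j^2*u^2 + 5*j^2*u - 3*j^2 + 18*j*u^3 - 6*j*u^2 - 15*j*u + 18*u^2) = j^4*u + 5*j^3*u^2 - 3*j^3*u + j^3 - 6*j^2*u^3 - 15*j^2*u^2 + 5*j^2*u - 2*j^2 + 18*j*u^3 - 6*j*u^2 - 15*j*u + j + 18*u^2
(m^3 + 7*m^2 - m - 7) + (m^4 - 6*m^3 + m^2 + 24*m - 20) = m^4 - 5*m^3 + 8*m^2 + 23*m - 27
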